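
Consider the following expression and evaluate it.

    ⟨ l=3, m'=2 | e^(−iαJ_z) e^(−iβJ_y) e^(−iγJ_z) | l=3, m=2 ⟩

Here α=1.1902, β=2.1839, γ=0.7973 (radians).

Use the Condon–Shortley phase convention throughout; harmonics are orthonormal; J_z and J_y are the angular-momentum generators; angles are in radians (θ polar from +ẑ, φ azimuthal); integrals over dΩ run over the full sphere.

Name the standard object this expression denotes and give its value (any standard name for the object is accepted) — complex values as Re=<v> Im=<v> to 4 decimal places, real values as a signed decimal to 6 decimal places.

Wigner D-matrix element, Re=0.1129 Im=-0.1243

This is a Wigner D-matrix element — the rotation-matrix element ⟨l m'| R(α,β,γ) |l m⟩ in the angular-momentum basis.
First d^3_{2,2}(β=2.1839), then the phase factors e^{-i(2)α} and e^{-i(2)γ}:
Half-angle: c=0.460756, s=0.887527. N=√(120·1·120·1)=120.000000
k∈{0,1} keeps every argument non-negative
  k=0: (−1)^0·120.0000/(120)·0.4608^6·0.8875^0 = +0.009568
  k=1: (−1)^1·120.0000/(24)·0.4608^4·0.8875^2 = -0.177507
d^3_{2,2}(2.1839) = +0.009568 -0.177507 = -0.167939
Phases: e^{-i·(2)·1.1902}=-0.724014-0.689785i, e^{-i·(2)·0.7973}=-0.023801-0.999717i ⇒ D=+0.112915-0.124313i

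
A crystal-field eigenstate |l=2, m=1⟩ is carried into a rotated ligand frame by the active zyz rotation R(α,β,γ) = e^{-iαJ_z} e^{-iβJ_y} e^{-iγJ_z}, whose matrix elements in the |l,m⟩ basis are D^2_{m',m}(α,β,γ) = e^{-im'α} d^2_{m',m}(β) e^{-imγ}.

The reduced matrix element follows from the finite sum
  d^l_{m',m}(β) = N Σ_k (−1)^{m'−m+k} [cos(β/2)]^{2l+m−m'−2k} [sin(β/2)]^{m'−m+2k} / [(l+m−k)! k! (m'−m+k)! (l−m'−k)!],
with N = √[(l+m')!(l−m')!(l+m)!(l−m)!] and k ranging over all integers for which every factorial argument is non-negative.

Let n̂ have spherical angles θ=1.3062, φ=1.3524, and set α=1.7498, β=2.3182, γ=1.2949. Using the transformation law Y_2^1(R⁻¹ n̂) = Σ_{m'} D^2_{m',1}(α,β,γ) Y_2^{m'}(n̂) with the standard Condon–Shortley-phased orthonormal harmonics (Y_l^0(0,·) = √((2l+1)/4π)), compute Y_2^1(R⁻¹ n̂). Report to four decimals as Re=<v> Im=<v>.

Need the full column D^2_{m',1} for m'=−2..2 at α=1.7498, β=2.3182, γ=1.2949.
cos(β/2)=0.400164, sin(β/2)=0.916443
d^2_{-2,1}: single k=3 term ⇒ +0.616007;  D = -0.364857+0.496330i
d^2_{-1,1}: k∈[2..3] ⇒ +0.403468 -0.705379 = -0.301910;  D = -0.271208-0.132651i
d^2_{0,1}: k∈[1..2] ⇒ +0.143846 -0.754451 = -0.610605;  D = -0.166335+0.587513i
d^2_{1,1}: k∈[0..1] ⇒ +0.025642 -0.403468 = -0.377826;  D = +0.376054+0.036551i
d^2_{2,1}: single k=0 term ⇒ -0.117450;  D = -0.009633-0.117054i
Y_2^{m'}(θ=1.3062,φ=1.3524) and Σ D·Y over m':
  (-0.3649+0.4963i)·(-0.3261-0.1522i)  (-0.2712-0.1327i)·(+0.0423-0.1904i)  (-0.1663+0.5875i)·(-0.2507+0.0000i)  (+0.3761+0.0366i)·(-0.0423-0.1904i)  (-0.0096-0.1171i)·(-0.3261+0.1522i)
Y_2^1(R⁻¹ n̂) = +0.211541-0.243981i

Re=0.2115 Im=-0.2440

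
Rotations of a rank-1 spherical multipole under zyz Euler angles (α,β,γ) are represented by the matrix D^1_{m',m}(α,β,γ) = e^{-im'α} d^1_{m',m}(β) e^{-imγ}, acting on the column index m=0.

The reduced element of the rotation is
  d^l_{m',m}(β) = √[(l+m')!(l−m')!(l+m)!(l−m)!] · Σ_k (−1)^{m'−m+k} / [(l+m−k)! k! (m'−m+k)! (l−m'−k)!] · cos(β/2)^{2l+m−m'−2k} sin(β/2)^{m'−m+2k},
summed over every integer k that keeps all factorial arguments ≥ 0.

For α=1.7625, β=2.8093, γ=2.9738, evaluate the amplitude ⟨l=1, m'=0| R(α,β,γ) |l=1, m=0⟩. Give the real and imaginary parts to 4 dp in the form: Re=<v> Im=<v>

Re=-0.9453 Im=0.0000

D^1_{0,0}(1.7625,2.8093,2.9738) = e^{-i·0·1.7625}·d^1_{0,0}(2.8093)·e^{-i·0·2.9738}. Compute d first:
c=cos(2.809300/2)=0.165383, s=sin(2.809300/2)=0.986229; N=√[1·1·1·1]=1.000000
k: max(0,(0)−(0))=0 … min(1+(0),1−(0))=1
  k=0: (−1)^0·1.0000/(1)·0.1654^2·0.9862^0 = +0.027352
  k=1: (−1)^1·1.0000/(1)·0.1654^0·0.9862^2 = -0.972648
d^1_{0,0}(2.8093) = +0.027352 -0.972648 = -0.945297
Attach z-rotation phases: D = e^{-i(0)(1.7625)}·(-0.945297)·e^{-i(0)(2.9738)} = -0.945297+0.000000i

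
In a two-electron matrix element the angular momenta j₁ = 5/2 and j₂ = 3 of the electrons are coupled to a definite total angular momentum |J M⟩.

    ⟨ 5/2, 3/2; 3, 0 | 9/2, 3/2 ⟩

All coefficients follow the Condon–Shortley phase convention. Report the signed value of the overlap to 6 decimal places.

+0.540562

√[10·1!4!5!/11! · 4!1!3!3!6!3!] = √(207360/77)
  +(−1)^0/∏(0,1,1,3,3,2)! = 1/72  (running 1/72)
  +(−1)^1/∏(1,0,0,2,4,3)! = -1/288  (running 1/96)
⟨..|..⟩ = √(207360/77)·(1/96) = +0.540562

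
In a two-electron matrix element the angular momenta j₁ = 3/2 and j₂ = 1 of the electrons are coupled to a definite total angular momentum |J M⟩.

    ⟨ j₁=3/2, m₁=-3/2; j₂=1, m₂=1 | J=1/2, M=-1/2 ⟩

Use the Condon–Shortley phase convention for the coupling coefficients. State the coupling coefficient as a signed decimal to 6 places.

j₁+j₂−J=2  J+j₁−j₂=1  J−j₁+j₂=0  j₁+j₂+J+1=4
(j₁±m₁, j₂±m₂, J±M) = (0,3,2,0,0,1)
P² = 2
sum k=2..2:
  [2] +1/2 = 1/2
S = 1/2
C² = P²·S² = 1/2 ; C = +0.707107

+√(1/2) = +0.707107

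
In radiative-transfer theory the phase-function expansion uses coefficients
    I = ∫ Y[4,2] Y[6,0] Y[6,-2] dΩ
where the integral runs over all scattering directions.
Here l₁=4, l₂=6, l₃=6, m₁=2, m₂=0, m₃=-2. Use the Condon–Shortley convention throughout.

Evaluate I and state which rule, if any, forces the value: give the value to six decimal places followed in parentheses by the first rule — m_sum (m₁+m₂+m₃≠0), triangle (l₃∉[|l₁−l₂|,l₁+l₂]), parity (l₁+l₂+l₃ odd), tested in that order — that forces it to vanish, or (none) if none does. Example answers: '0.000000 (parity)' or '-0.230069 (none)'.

Checks pass: Σm=0; 16 even; l₃=6∈[2,10].
(2·4+1)(2·6+1)(2·6+1) = 1521
Δ: 4! 4! 8! / 17! → 1/15315300
sum: t=0:+1/829440 t=1:−1/25920 t=2:+1/9216 t=3:−1/25920 t=4:+1/829440 = 7/207360
3j²(4 6 6; 0 0 0) = Δ·Π!·Σ² = 28/2431  (sign +1)
sum: t=0:+1/138240 t=1:−1/25920 t=2:+1/55296 = -11/829440
3j²(4 6 6; 2 0 -2) = Δ·Π!·Σ² = 11/1326  (sign -1)
combine: 4πI² = 1521·28/2431·11/1326 = 42/289
take √, sign -1: I = -0.10754019
No selection rule forces the value: the integral is nonzero (none).

-0.107540 (none)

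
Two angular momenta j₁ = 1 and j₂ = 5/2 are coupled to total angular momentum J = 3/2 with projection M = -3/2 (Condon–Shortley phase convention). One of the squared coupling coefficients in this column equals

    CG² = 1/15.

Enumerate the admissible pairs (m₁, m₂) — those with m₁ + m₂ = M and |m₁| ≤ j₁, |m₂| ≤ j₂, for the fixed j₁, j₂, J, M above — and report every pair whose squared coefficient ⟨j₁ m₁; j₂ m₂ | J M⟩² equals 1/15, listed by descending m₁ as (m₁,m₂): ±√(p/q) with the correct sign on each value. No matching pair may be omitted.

Admissible pairs with m₁+m₂ = M = -3/2: (-1,-1/2), (0,-3/2), (1,-5/2)
  (m₁,m₂)=(1,-5/2): CG² = 2/3, CG = +√(2/3)
  (m₁,m₂)=(0,-3/2): CG² = 4/15, CG = −√(4/15)
  (m₁,m₂)=(-1,-1/2): CG² = 1/15, CG = +√(1/15)   ← matches the target
Pairs with CG² = 1/15: (-1,-1/2): +√(1/15)

(-1,-1/2): +√(1/15)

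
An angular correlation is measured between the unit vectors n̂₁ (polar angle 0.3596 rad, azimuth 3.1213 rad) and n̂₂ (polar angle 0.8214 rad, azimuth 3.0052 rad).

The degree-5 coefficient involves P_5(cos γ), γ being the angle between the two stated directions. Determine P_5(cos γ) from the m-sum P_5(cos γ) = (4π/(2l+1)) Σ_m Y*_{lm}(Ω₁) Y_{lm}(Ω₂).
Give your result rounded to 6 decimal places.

-0.081525

Expand P_5 via completeness: Σ_{m} conj(Y_{5,m}) at Ω₁ times Y_{5,m} at Ω₂ —
  term(m=-5) = 0.00020 + 0.00013j   from Y*(Ω₁)=-0.00249 + 0.00025j, Y(Ω₂)=-0.07578 - 0.06153j
  term(m=-4) = 0.00541 + 0.00271j   from Y*(Ω₁)=0.02100 - 0.00171j, Y(Ω₂)=0.24551 + 0.14903j
  term(m=-3) = 0.04207 + 0.01527j   from Y*(Ω₁)=-0.10361 + 0.00632j, Y(Ω₂)=-0.39556 - 0.17154j
  term(m=-2) = 0.07553 + 0.01786j   from Y*(Ω₁)=0.31965 - 0.01298j, Y(Ω₂)=0.23364 + 0.06536j
  term(m=-1) = -0.12420 - 0.01448j   from Y*(Ω₁)=-0.54705 + 0.01110j, Y(Ω₂)=0.22641 + 0.03107j
  term(m=+0) = -0.06939 + 0.00000j   from Y*(Ω₁)=0.22238 + 0.00000j, Y(Ω₂)=-0.31203 + 0.00000j
  term(m=+1) = -0.12420 + 0.01448j   from Y*(Ω₁)=0.54705 + 0.01110j, Y(Ω₂)=-0.22641 + 0.03107j
  term(m=+2) = 0.07553 - 0.01786j   from Y*(Ω₁)=0.31965 + 0.01298j, Y(Ω₂)=0.23364 - 0.06536j
  term(m=+3) = 0.04207 - 0.01527j   from Y*(Ω₁)=0.10361 + 0.00632j, Y(Ω₂)=0.39556 - 0.17154j
  term(m=+4) = 0.00541 - 0.00271j   from Y*(Ω₁)=0.02100 + 0.00171j, Y(Ω₂)=0.24551 - 0.14903j
  term(m=+5) = 0.00020 - 0.00013j   from Y*(Ω₁)=0.00249 + 0.00025j, Y(Ω₂)=0.07578 - 0.06153j
Accumulated sum -0.07136 + 0.00000j; after 4π/(2l+1) scaling, -0.08152 + 0.00000j ⇒ P_5 = -0.081525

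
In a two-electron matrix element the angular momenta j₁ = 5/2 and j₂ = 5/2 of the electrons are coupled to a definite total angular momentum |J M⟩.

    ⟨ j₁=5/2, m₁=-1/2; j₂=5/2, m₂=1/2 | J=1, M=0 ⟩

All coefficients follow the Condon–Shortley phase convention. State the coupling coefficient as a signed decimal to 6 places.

+0.119523

√[3·4!1!1!/7! · 2!3!3!2!1!1!] = √(72/35)
  +(−1)^2/∏(2,2,1,1,0,0)! = 1/4  (running 1/4)
  +(−1)^3/∏(3,1,0,0,1,1)! = -1/6  (running 1/12)
⟨..|..⟩ = √(72/35)·(1/12) = +0.119523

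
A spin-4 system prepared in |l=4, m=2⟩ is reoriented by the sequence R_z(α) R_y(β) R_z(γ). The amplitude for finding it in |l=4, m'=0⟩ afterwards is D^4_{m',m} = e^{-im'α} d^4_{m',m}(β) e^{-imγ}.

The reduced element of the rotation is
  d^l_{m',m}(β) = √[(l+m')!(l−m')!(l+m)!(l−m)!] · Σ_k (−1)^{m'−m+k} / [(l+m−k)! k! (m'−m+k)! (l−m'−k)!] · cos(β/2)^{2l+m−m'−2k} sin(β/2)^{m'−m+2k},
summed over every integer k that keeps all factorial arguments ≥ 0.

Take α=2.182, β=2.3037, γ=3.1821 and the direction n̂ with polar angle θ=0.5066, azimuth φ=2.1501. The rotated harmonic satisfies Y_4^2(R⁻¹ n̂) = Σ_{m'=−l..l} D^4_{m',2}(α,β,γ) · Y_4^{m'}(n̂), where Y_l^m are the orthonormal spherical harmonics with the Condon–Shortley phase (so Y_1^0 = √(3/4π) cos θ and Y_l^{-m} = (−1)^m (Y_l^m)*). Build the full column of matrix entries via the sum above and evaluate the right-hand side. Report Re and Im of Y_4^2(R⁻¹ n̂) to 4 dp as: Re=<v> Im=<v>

Need the full column D^4_{m',2} for m'=−4..4 at α=2.1820, β=2.3037, γ=3.1821.
cos(β/2)=0.406798, sin(β/2)=0.913518
d^4_{-4,2}: single k=6 term ⇒ +0.508909;  D = -0.362579+0.357105i
d^4_{-3,2}: k∈[5..6] ⇒ +0.480737 -0.808096 = -0.327359;  D = -0.321964-0.059187i
d^4_{-2,2}: k∈[4..6] ⇒ +0.286072 -1.154096 +0.484995 = -0.383029;  D = +0.159466+0.348256i
d^4_{-1,2}: k∈[3..5] ⇒ +0.120105 -0.908508 +0.916295 = +0.127892;  D = -0.064674+0.110334i
d^4_{0,2}: k∈[2..4] ⇒ +0.035878 -0.482474 +0.912393 = +0.465797;  D = +0.464269-0.037695i
d^4_{1,2}: k∈[1..3] ⇒ +0.007145 -0.180158 +0.605672 = +0.432660;  D = -0.276144-0.333075i
d^4_{2,2}: k∈[0..2] ⇒ +0.000750 -0.045383 +0.286072 = +0.241440;  D = -0.063788+0.232861i
d^4_{3,2}: k∈[0..1] ⇒ -0.006301 +0.095330 = +0.089029;  D = +0.083818-0.030011i
d^4_{4,2}: single k=0 term ⇒ +0.020012;  D = -0.016336-0.011558i
Y_4^{m'}(θ=0.5066,φ=2.1501) and Σ D·Y over m':
  (-0.3626+0.3571i)·(-0.0167-0.0180i)  (-0.3220-0.0592i)·(+0.1233-0.0208i)  (+0.1595+0.3483i)·(-0.1373+0.3140i)  (-0.0647+0.1103i)·(-0.2584-0.3951i)  (+0.4643-0.0377i)·(+0.0553+0.0000i)  (-0.2761-0.3331i)·(+0.2584-0.3951i)  (-0.0638+0.2329i)·(-0.1373-0.3140i)  (+0.0838-0.0300i)·(-0.1233-0.0208i)  (-0.0163-0.0116i)·(-0.0167+0.0180i)
Y_4^2(R⁻¹ n̂) = -0.205276+0.010118i

Re=-0.2053 Im=0.0101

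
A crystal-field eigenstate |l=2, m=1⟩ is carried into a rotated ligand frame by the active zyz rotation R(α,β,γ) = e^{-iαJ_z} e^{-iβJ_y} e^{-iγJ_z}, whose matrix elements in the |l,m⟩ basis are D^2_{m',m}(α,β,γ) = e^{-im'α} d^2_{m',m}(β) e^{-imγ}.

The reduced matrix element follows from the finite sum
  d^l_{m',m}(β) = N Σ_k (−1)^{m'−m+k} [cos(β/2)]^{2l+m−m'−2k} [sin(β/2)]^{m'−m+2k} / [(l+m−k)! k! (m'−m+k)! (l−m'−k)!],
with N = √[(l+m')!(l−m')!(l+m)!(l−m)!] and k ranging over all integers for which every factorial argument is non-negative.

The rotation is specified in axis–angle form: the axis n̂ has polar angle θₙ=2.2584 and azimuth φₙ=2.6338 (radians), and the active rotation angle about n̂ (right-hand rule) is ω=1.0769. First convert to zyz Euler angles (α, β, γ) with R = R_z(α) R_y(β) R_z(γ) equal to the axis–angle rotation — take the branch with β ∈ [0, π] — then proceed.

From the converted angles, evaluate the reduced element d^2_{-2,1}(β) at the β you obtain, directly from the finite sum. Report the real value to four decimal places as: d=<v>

Axis–angle → zyz. n̂ = (sinθₙcosφₙ, sinθₙsinφₙ, cosθₙ) = (-0.675261, +0.375759, -0.634687), ω = 1.0769.
R = I cosω + sinω [n̂]ₓ + (1−cosω) n̂n̂ᵀ gives
  R = [+0.713877, +0.425388, +0.556260; -0.692287, +0.548320, +0.469131; -0.105446, -0.719993, +0.685923]
β = atan2(√(R₁₃²+R₂₃²), R₃₃) = 0.814924; α = atan2(R₂₃, R₁₃) mod 2π = 0.700631; γ = atan2(R₃₂, −R₃₁) mod 2π = 4.857809
d^2_{-2,1}(β=0.8149) via the finite sum:
With c≡cos(β/2)=0.918129 and s≡sin(β/2)=0.396281, N=[1·24·6·1]^{1/2}=12.000000
The bounds max(0,m−m')=3 and min(l+m,l−m')=3 give 1 term
  k=3: (−1)^0·12.0000/(6)·0.9181^1·0.3963^3 = +0.114273
d^2_{-2,1}(0.8149) = +0.114273

d=0.1143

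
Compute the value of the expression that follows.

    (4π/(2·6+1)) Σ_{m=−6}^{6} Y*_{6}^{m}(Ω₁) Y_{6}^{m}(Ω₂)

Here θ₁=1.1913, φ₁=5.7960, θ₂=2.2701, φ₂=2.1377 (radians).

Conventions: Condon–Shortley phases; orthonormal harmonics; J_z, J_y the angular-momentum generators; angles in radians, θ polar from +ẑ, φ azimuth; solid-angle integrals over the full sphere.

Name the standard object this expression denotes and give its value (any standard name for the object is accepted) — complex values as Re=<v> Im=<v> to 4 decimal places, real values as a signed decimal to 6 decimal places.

This sum is the spherical-harmonic addition theorem: it equals the Legendre polynomial P_l(cos γ) of the angle γ between the two directions.
Term-by-term m-sum for l=6 (normalisation 4π/13 = 0.966644):
  m=-6: (-0.302866, -0.067244) × (0.093789, -0.024933) = (-0.030082, 0.001245)  (running Σ = (-0.030082, 0.001245))
  m=-5: (-0.326260, -0.277981) × (0.085470, -0.269533) = (-0.102811, 0.064179)  (running Σ = (-0.132893, 0.065424))
  m=-4: (-0.049940, -0.125782) × (-0.279419, -0.333888) = (-0.028043, 0.051820)  (running Σ = (-0.160936, 0.117244))
  m=-3: (-0.031422, 0.286499) × (-0.290258, 0.037922) = (-0.001744, -0.084350)  (running Σ = (-0.162680, 0.032894))
  m=-2: (-0.133958, 0.197315) × (0.064005, -0.137024) = (0.018463, 0.030985)  (running Σ = (-0.144217, 0.063878))
  m=-1: (0.188456, -0.099840) × (-0.192337, -0.302127) = (-0.066411, -0.037735)  (running Σ = (-0.210629, 0.026143))
  m=0: (0.258993, -0.000000) × (0.054625, 0.000000) = (0.014148, 0.000000)  (running Σ = (-0.196481, 0.026143))
  m=1: (-0.188456, -0.099840) × (0.192337, -0.302127) = (-0.066411, 0.037735)  (running Σ = (-0.262892, 0.063878))
  m=2: (-0.133958, -0.197315) × (0.064005, 0.137024) = (0.018463, -0.030985)  (running Σ = (-0.244429, 0.032894))
  m=3: (0.031422, 0.286499) × (0.290258, 0.037922) = (-0.001744, 0.084350)  (running Σ = (-0.246173, 0.117244))
  m=4: (-0.049940, 0.125782) × (-0.279419, 0.333888) = (-0.028043, -0.051820)  (running Σ = (-0.274217, 0.065424))
  m=5: (0.326260, -0.277981) × (-0.085470, -0.269533) = (-0.102811, -0.064179)  (running Σ = (-0.377027, 0.001245))
  m=6: (-0.302866, 0.067244) × (0.093789, 0.024933) = (-0.030082, -0.001245)  (running Σ = (-0.407109, -0.000000))
Total Σ_m = (-0.407109, -0.000000). Multiply by 0.966644: (-0.393530, -0.000000). P_6(cos γ) = -0.393530

Legendre polynomial (addition theorem), -0.393530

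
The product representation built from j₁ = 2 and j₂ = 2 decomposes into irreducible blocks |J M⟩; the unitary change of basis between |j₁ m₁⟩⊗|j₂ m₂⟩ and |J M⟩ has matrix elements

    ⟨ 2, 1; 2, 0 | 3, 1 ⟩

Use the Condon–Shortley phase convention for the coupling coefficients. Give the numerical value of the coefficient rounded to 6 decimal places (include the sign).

+√(1/5) = +0.447214

√[7·1!3!3!/8! · 3!1!2!2!4!2!] = √(36/5)
  +(−1)^0/∏(0,1,1,2,2,1)! = 1/4  (running 1/4)
  +(−1)^1/∏(1,0,0,1,3,2)! = -1/12  (running 1/6)
⟨..|..⟩ = √(36/5)·(1/6) = +0.447214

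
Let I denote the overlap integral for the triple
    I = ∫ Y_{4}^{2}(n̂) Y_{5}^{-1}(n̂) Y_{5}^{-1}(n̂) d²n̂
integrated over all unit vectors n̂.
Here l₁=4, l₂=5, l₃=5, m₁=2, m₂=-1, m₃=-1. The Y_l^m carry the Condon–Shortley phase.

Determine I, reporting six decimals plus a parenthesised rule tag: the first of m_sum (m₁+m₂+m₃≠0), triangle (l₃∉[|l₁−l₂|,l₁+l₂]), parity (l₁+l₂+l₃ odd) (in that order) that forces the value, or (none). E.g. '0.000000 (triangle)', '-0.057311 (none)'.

Checks pass: Σm=0; 14 even; l₃=5∈[1,9].
(2·4+1)(2·5+1)(2·5+1) = 1089
Δ: 4! 4! 6! / 15! → 1/3153150
sum: t=0:+1/69120 t=1:−1/1728 t=2:+1/576 t=3:−1/1728 t=4:+1/69120 = 7/11520
3j²(4 5 5; 0 0 0) = Δ·Π!·Σ² = 2/143  (sign -1)
sum: t=0:+1/4608 t=1:−1/1296 t=2:+1/4608 = -7/20736
3j²(4 5 5; 2 -1 -1) = Δ·Π!·Σ² = 20/1287  (sign -1)
combine: 4πI² = 1089·2/143·20/1287 = 40/169
take √, sign +1: I = 0.13724032
No selection rule forces the value: the integral is nonzero (none).

0.137240 (none)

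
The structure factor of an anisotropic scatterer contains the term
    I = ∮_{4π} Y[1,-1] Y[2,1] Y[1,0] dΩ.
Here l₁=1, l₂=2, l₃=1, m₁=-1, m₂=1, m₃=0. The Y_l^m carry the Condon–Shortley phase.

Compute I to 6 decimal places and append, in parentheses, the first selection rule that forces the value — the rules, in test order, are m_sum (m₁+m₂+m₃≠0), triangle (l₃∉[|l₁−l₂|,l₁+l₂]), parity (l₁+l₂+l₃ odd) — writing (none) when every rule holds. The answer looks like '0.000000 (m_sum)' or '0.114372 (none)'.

Checks pass: Σm=0; 4 even; l₃=1∈[1,3].
(2·1+1)(2·2+1)(2·1+1) = 45
Δ: 2! 0! 2! / 5! → 1/30
sum: t=1:−1/1 = -1/1
3j²(1 2 1; 0 0 0) = Δ·Π!·Σ² = 2/15  (sign +1)
sum: t=2:+1/2 = 1/2
3j²(1 2 1; -1 1 0) = Δ·Π!·Σ² = 1/10  (sign -1)
combine: 4πI² = 45·2/15·1/10 = 3/5
take √, sign -1: I = -0.21850969
No selection rule forces the value: the integral is nonzero (none).

-0.218510 (none)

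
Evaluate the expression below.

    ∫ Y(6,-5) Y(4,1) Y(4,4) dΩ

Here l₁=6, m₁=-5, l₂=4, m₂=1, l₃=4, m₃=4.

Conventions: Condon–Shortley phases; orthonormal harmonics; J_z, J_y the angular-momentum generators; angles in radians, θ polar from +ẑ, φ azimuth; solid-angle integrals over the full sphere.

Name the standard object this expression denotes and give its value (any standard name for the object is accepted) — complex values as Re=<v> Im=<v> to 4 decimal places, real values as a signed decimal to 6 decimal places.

This is a Gaunt coefficient — the integral of a triple product of spherical harmonics over the sphere.
m-sum 0 ✓  L=14 even ✓  2≤4≤10 ✓
Π(2lᵢ+1) = 13×9×9 = 1053
triangle coeff Δ(6,4,4) = 1/1261260
Σ_t [2,4]: t=2:+1/4608 t=3:−1/1296 t=4:+1/4608 = -7/20736
(3j)²=20/1287 [(6 4 4; 0 0 0)], sign=-1
Σ_t [5,5]: t=5:−1/172800 = -1/172800
(3j)²=2/65 [(6 4 4; -5 1 4)], sign=-1
⇒ 4πI² = 72/143
I = (+1)√(72/143/(4π)) = 0.20016738

Gaunt coefficient, +0.200167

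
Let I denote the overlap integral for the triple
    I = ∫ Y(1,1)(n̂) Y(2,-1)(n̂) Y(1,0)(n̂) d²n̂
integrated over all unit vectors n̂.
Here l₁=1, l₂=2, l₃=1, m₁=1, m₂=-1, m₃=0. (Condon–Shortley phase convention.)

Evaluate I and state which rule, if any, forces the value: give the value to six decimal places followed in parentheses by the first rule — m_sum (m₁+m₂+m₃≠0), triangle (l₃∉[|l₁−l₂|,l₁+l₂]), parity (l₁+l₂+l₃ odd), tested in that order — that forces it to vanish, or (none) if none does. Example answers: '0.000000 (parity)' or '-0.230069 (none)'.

-0.218510 (none)

Checks pass: Σm=0; 4 even; l₃=1∈[1,3].
(2·1+1)(2·2+1)(2·1+1) = 45
Δ: 2! 0! 2! / 5! → 1/30
sum: t=1:−1/1 = -1/1
3j²(1 2 1; 0 0 0) = Δ·Π!·Σ² = 2/15  (sign +1)
sum: t=0:+1/2 = 1/2
3j²(1 2 1; 1 -1 0) = Δ·Π!·Σ² = 1/10  (sign -1)
combine: 4πI² = 45·2/15·1/10 = 3/5
take √, sign -1: I = -0.21850969
No selection rule forces the value: the integral is nonzero (none).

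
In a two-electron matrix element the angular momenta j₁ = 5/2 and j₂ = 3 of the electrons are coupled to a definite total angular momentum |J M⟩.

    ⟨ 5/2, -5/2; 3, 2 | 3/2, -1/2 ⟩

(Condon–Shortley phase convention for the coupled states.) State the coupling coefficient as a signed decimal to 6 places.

triangle: 4!*1!*2!/8! = 48/40320
(j±m)!: 0!*5!*5!*1!*1!*2! = 28800
prefactor² = (2J+1)*Δ*N² = 960/7
  k=4: +1/(4!*0!*1!*1!*0!*1!) = 1/24
Σ = 1/24  ⇒  CG² = 960/7*(1/24)² = 5/21
CG = +√(5/21) = +0.487950

+0.487950  (= +√(5/21))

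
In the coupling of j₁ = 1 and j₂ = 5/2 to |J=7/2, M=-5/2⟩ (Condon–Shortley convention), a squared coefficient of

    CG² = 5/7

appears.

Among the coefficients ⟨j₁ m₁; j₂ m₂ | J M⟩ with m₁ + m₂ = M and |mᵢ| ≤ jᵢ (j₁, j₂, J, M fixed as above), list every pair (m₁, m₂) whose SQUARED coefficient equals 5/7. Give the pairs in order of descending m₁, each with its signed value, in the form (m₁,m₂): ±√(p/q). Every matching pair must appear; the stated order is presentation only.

Admissible pairs with m₁+m₂ = M = -5/2: (-1,-3/2), (0,-5/2)
  (m₁,m₂)=(0,-5/2): CG² = 2/7, CG = +√(2/7)
  (m₁,m₂)=(-1,-3/2): CG² = 5/7, CG = +√(5/7)   ← matches the target
Pairs with CG² = 5/7: (-1,-3/2): +√(5/7)

(-1,-3/2): +√(5/7)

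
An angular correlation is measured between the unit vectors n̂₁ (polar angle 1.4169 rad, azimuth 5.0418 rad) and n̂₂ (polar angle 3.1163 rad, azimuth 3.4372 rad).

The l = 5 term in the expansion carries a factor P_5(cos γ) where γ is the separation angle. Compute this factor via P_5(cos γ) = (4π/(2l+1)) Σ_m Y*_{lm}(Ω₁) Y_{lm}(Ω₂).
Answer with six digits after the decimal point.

Term-by-term m-sum for l=5 (normalisation 4π/11 = 1.142397):
  term(m=-5) = -0.00000 + 0.00000j   from Y*(Ω₁)=0.43607 + 0.03332j, Y(Ω₂)=-0.00000 + 0.00000j
  term(m=-4) = -0.00000 - 0.00000j   from Y*(Ω₁)=0.05373 + 0.20770j, Y(Ω₂)=-0.00000 + 0.00000j
  term(m=-3) = -0.00000 + 0.00001j   from Y*(Ω₁)=0.21981 - 0.14482j, Y(Ω₂)=-0.00003 + 0.00003j
  term(m=-2) = -0.00051 - 0.00003j   from Y*(Ω₁)=0.18645 + 0.14436j, Y(Ω₂)=-0.00180 + 0.00121j
  term(m=-1) = -0.00047 + 0.01396j   from Y*(Ω₁)=0.06989 - 0.20443j, Y(Ω₂)=-0.06185 + 0.01884j
  term(m=+0) = -0.22351 + 0.00000j   from Y*(Ω₁)=0.24005 + 0.00000j, Y(Ω₂)=-0.93112 + 0.00000j
  term(m=+1) = -0.00047 - 0.01396j   from Y*(Ω₁)=-0.06989 - 0.20443j, Y(Ω₂)=0.06185 + 0.01884j
  term(m=+2) = -0.00051 + 0.00003j   from Y*(Ω₁)=0.18645 - 0.14436j, Y(Ω₂)=-0.00180 - 0.00121j
  term(m=+3) = -0.00000 - 0.00001j   from Y*(Ω₁)=-0.21981 - 0.14482j, Y(Ω₂)=0.00003 + 0.00003j
  term(m=+4) = -0.00000 + 0.00000j   from Y*(Ω₁)=0.05373 - 0.20770j, Y(Ω₂)=-0.00000 - 0.00000j
  term(m=+5) = -0.00000 - 0.00000j   from Y*(Ω₁)=-0.43607 + 0.03332j, Y(Ω₂)=0.00000 + 0.00000j
Accumulated sum -0.22548 + 0.00000j; after 4π/(2l+1) scaling, -0.25758 + 0.00000j ⇒ P_5 = -0.257583

-0.257583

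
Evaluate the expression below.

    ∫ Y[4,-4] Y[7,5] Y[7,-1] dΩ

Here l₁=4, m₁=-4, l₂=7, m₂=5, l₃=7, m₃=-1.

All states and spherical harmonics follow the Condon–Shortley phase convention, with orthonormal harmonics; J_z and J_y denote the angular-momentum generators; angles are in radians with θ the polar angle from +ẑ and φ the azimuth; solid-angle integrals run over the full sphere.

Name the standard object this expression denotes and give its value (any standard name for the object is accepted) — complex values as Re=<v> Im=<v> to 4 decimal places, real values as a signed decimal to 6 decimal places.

This is a Gaunt coefficient — the integral of a triple product of spherical harmonics over the sphere.
Rules hold: Σm=0, L=18 even, 3≤7≤11.
N = 9·15·15 = 2025
Δ = 4!·4!·10!/19! = 1/58198140
Racah Σ t=0..4: t=0:+1/17418240 t=1:−1/622080 t=2:+1/230400 t=3:−1/622080 t=4:+1/17418240 = 1/806400
⇒ 3j(4 7 7; 0 0 0)² = 2268/230945, sgn -1
Racah Σ t=4..4: t=4:+1/46448640 = 1/46448640
⇒ 3j(4 7 7; -4 5 -1)² = 75/8398, sgn +1
4πI² = N·(3j₀)²·(3jₘ)² = 34445250/193947611
I = -1·√(0.177601/4π) = -0.11888239

Gaunt coefficient, -0.118882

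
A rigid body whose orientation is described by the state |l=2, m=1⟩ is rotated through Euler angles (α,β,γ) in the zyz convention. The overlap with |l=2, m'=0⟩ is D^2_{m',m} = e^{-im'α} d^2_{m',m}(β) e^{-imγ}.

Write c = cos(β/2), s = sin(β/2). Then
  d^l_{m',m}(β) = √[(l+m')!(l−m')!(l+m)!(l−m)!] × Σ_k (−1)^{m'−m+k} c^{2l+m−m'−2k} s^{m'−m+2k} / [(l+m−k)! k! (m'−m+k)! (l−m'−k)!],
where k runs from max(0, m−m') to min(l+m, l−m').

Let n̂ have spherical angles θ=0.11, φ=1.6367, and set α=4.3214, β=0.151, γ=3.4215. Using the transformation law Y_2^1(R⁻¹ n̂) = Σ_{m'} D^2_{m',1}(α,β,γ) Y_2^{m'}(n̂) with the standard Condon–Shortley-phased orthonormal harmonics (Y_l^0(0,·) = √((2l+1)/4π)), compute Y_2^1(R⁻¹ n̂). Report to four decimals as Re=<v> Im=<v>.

Re=-0.1874 Im=0.0162

Need the full column D^2_{m',1} for m'=−2..2 at α=4.3214, β=0.1510, γ=3.4215.
cos(β/2)=0.997151, sin(β/2)=0.075428
d^2_{-2,1}: single k=3 term ⇒ +0.000856;  D = +0.000417-0.000747i
d^2_{-1,1}: k∈[2..3] ⇒ +0.016971 -0.000032 = +0.016939;  D = +0.010531+0.013268i
d^2_{0,1}: k∈[1..2] ⇒ +0.183186 -0.001048 = +0.182138;  D = -0.175049+0.050319i
d^2_{1,1}: k∈[0..1] ⇒ +0.988654 -0.016971 = +0.971682;  D = +0.107714-0.965694i
d^2_{2,1}: single k=0 term ⇒ -0.149571;  D = -0.131112-0.071980i
Y_2^{m'}(θ=0.11,φ=1.6367) and Σ D·Y over m':
  (+0.0004-0.0007i)·(-0.0046+0.0006i)  (+0.0105+0.0133i)·(-0.0056-0.0841i)  (-0.1750+0.0503i)·(+0.6194+0.0000i)  (+0.1077-0.9657i)·(+0.0056-0.0841i)  (-0.1311-0.0720i)·(-0.0046-0.0006i)
Y_2^1(R⁻¹ n̂) = -0.187435+0.016202i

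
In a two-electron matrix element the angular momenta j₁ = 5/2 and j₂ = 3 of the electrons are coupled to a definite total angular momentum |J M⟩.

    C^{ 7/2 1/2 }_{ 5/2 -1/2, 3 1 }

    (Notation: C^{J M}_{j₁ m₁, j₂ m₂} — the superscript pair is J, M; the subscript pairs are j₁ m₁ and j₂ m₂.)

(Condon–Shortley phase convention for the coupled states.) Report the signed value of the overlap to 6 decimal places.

triangle: 2!*3!*4!/10! = 288/3628800
(j±m)!: 2!*3!*4!*2!*4!*3! = 82944
prefactor² = (2J+1)*Δ*N² = 9216/175
  k=0: +1/(0!*2!*3!*4!*0!*0!) = 1/288
  k=1: −1/(1!*1!*2!*3!*1!*1!) = -1/12
  k=2: +1/(2!*0!*1!*2!*2!*2!) = 1/16
Σ = -5/288  ⇒  CG² = 9216/175*(-5/288)² = 1/63
CG = −√(1/63) = -0.125988

−√(1/63) ≈ -0.125988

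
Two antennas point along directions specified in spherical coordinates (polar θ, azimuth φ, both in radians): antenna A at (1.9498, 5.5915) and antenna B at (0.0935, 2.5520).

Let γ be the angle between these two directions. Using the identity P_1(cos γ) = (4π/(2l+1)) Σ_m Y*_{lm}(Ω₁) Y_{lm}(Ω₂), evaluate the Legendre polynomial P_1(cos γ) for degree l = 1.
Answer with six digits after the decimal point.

-0.454665

Summing Y*_{l m}(θ₁,φ₁)·Y_{l m}(θ₂,φ₂) over m ∈ [−1, 1]; prefactor 4π/(2·1+1) = 4.188790:
  [-1]  conj(Y_{1,-1})(Ω₁) = +0.247207-0.204730i ; Y_{1,-1}(Ω₂) = -0.026811-0.017935i ; Δ = -0.010300+0.001055i
  [+0]  conj(Y_{1,0})(Ω₁) = -0.180781-0.000000i ; Y_{1,0}(Ω₂) = +0.486468+0.000000i ; Δ = -0.087944-0.000000i
  [+1]  conj(Y_{1,1})(Ω₁) = -0.247207-0.204730i ; Y_{1,1}(Ω₂) = +0.026811-0.017935i ; Δ = -0.010300-0.001055i
Accumulated sum -0.108543+0.000000i; after 4π/(2l+1) scaling, -0.454665+0.000000i ⇒ P_1 = -0.454665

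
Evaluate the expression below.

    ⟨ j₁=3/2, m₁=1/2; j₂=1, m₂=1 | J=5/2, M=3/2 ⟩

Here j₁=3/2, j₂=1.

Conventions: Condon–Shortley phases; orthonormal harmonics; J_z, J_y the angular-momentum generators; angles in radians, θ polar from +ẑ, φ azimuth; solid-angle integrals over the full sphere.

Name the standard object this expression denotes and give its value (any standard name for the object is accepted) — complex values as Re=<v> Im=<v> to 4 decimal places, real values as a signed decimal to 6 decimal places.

Clebsch–Gordan coefficient, +√(3/5) ≈ +0.774597

This is a Clebsch–Gordan (vector-coupling) coefficient.
√[6·0!3!2!/6! · 2!1!2!0!4!1!] = √(48/5)
  +(−1)^0/∏(0,0,1,2,2,0)! = 1/4  (running 1/4)
⟨..|..⟩ = √(48/5)·(1/4) = +0.774597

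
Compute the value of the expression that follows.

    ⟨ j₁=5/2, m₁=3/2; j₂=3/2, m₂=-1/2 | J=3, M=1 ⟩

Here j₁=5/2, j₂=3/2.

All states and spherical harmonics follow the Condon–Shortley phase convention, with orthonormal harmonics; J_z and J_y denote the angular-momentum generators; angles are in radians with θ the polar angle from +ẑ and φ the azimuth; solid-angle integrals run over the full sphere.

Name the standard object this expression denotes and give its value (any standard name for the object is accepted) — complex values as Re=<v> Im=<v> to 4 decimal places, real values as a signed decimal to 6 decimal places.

This is a Clebsch–Gordan (vector-coupling) coefficient.
triangle: 1!·4!·2!/8! = 48/40320
(j±m)!: 4!·1!·1!·2!·4!·2! = 2304
prefactor² = (2J+1)·Δ·N² = 96/5
  k=0: +1/(0!·1!·1!·1!·3!·1!) = 1/6
  k=1: −1/(1!·0!·0!·0!·4!·2!) = -1/48
Σ = 7/48  ⇒  CG² = 96/5·(7/48)² = 49/120
CG = +√(49/120) = +0.639010

Clebsch–Gordan coefficient, +√(49/120) ≈ +0.639010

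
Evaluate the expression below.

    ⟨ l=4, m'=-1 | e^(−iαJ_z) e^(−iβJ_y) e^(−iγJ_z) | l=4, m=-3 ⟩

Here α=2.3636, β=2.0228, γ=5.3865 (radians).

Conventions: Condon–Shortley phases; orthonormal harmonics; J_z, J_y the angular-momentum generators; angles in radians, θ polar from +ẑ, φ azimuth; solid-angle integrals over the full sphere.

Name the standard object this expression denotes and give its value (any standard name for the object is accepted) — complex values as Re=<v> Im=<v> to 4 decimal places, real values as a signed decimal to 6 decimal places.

This is a Wigner D-matrix element — the rotation-matrix element ⟨l m'| R(α,β,γ) |l m⟩ in the angular-momentum basis.
D^4_{-1,-3}(2.3636,2.0228,5.3865) = e^{-i·-1·2.3636}·d^4_{-1,-3}(2.0228)·e^{-i·-3·5.3865}. Compute d first:
c=cos(2.022800/2)=0.530675, s=sin(2.022800/2)=0.847576; N=√[6·120·1·5040]=1904.940944
k: max(0,(-3)−(-1))=0 … min(4+(-3),4−(-1))=1
  k=0: (−1)^2·1904.9409/(240)·0.5307^6·0.8476^2 = +0.127349
  k=1: (−1)^3·1904.9409/(144)·0.5307^4·0.8476^4 = -0.541435
d^4_{-1,-3}(2.0228) = +0.127349 -0.541435 = -0.414085
D = (-0.712324+0.701851i)·(-0.414085)·(-0.899778-0.436349i) = -0.392215+0.132792i

Wigner D-matrix element, Re=-0.3922 Im=0.1328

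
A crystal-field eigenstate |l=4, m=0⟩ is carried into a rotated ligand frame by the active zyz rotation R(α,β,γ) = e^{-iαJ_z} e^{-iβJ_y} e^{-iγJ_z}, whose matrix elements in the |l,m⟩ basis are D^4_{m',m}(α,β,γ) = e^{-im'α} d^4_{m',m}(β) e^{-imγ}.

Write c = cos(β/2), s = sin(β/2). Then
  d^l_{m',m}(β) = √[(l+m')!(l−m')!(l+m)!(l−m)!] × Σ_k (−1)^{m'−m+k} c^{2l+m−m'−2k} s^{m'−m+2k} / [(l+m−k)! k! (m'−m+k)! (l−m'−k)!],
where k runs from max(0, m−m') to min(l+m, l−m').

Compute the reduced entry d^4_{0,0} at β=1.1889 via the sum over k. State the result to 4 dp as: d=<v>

d^4_{0,0}(β=1.1889) via the finite sum:
Half-angle: c=0.828457, s=0.560053. N=√(24·24·24·24)=576.000000
Admissible k: 0..4 (factorial args all ≥0)
  k=0: (−1)^0·576.0000/(576)·0.8285^8·0.5601^0 = +0.221901
  k=1: (−1)^1·576.0000/(36)·0.8285^6·0.5601^2 = -1.622547
  k=2: (−1)^2·576.0000/(16)·0.8285^4·0.5601^4 = +1.668395
  k=3: (−1)^3·576.0000/(36)·0.8285^2·0.5601^6 = -0.338872
  k=4: (−1)^4·576.0000/(576)·0.8285^0·0.5601^8 = +0.009679
d^4_{0,0}(1.1889) = +0.221901 -1.622547 +1.668395 -0.338872 +0.009679 = -0.061444

d=-0.0614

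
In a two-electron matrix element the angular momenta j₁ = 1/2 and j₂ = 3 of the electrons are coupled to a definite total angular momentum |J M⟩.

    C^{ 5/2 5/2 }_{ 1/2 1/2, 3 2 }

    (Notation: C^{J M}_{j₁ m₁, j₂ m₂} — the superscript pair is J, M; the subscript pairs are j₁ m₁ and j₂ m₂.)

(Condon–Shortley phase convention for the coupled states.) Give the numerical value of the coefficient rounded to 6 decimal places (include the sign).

j₁+j₂−J=1  J+j₁−j₂=0  J−j₁+j₂=5  j₁+j₂+J+1=7
(j₁±m₁, j₂±m₂, J±M) = (1,0,5,1,5,0)
P² = 14400/7
sum k=0..0:
  [0] +1/120 = 1/120
S = 1/120
C² = P²·S² = 1/7 ; C = +0.377964

+0.377964  (= +√(1/7))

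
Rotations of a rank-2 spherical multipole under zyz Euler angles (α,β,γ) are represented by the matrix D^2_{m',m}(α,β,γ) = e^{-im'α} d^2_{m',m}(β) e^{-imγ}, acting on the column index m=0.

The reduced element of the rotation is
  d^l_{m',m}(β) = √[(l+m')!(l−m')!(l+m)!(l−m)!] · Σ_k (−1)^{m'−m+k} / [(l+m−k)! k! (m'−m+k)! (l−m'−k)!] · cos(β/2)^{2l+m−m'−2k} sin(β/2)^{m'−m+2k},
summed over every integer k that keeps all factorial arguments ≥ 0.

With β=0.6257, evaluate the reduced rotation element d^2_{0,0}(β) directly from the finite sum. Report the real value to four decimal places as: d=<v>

d^2_{0,0}(β=0.6257) via the finite sum:
c=cos(0.625700/2)=0.951460, s=sin(0.625700/2)=0.307772; N=√[2·2·2·2]=4.000000
Admissible k: 0..2 (factorial args all ≥0)
  k=0: (−1)^0·4.0000/(4)·0.9515^4·0.3078^0 = +0.819526
  k=1: (−1)^1·4.0000/(1)·0.9515^2·0.3078^2 = -0.343003
  k=2: (−1)^2·4.0000/(4)·0.9515^0·0.3078^4 = +0.008973
d^2_{0,0}(0.6257) = +0.819526 -0.343003 +0.008973 = +0.485495

d=0.4855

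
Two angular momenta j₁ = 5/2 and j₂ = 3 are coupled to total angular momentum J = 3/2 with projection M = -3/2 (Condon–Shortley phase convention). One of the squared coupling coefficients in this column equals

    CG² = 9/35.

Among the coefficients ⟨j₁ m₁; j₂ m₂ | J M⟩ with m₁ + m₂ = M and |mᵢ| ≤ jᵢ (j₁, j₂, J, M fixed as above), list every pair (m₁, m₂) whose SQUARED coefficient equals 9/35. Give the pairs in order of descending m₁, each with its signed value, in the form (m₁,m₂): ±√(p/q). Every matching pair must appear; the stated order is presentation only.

Admissible pairs with m₁+m₂ = M = -3/2: (-5/2,1), (-3/2,0), (-1/2,-1), (1/2,-2), (3/2,-3)
  (m₁,m₂)=(3/2,-3): CG² = 3/14, CG = +√(3/14)
  (m₁,m₂)=(1/2,-2): CG² = 2/7, CG = −√(2/7)
  (m₁,m₂)=(-1/2,-1): CG² = 9/35, CG = +√(9/35)   ← matches the target
  (m₁,m₂)=(-3/2,0): CG² = 6/35, CG = −√(6/35)
  (m₁,m₂)=(-5/2,1): CG² = 1/14, CG = +√(1/14)
Pairs with CG² = 9/35: (-1/2,-1): +√(9/35)

(-1/2,-1): +√(9/35)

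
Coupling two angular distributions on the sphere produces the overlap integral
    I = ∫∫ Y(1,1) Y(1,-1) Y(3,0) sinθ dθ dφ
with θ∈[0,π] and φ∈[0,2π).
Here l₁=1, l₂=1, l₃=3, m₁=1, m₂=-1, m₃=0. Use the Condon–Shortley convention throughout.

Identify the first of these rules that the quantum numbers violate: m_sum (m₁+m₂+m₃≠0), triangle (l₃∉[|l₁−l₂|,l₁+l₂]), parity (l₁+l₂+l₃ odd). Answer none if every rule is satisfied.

Σmᵢ = 0  ✓
l₃∈[|l₁−l₂|,l₁+l₂]=[0,2] required, l₃=3 fails  ✗
Σlᵢ = 5 ⇒ odd

triangle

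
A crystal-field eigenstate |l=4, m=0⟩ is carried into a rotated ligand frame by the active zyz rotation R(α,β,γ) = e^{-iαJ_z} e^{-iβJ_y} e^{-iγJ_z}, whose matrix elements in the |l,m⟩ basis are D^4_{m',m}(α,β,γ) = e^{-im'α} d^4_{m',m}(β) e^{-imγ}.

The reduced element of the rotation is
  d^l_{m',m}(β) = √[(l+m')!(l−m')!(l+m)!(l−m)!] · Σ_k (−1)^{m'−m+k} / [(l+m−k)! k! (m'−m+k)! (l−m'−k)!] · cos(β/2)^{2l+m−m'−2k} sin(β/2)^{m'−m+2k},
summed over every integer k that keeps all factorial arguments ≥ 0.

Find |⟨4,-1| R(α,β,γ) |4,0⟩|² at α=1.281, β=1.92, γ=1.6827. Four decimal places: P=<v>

First d^4_{-1,0}(β=1.9200), then the phase factors e^{-i(-1)α} and e^{-i(0)γ}:
With c≡cos(β/2)=0.573520 and s≡sin(β/2)=0.819192, N=[6·120·24·24]^{1/2}=643.987578
k: max(0,(0)−(-1))=1 … min(4+(0),4−(-1))=4
  k=1: (−1)^0·643.9876/(144)·0.5735^7·0.8192^1 = +0.074772
  k=2: (−1)^1·643.9876/(24)·0.5735^5·0.8192^3 = -0.915304
  k=3: (−1)^2·643.9876/(24)·0.5735^3·0.8192^5 = +1.867408
  k=4: (−1)^3·643.9876/(144)·0.5735^1·0.8192^7 = -0.634983
d^4_{-1,0}(1.9200) = +0.074772 -0.915304 +1.867408 -0.634983 = +0.391894
|D^4_{-1,0}|² = |d^4_{-1,0}(β)|² = (+0.391894)² = 0.153581 (the z-rotation phases have unit modulus)

P=0.1536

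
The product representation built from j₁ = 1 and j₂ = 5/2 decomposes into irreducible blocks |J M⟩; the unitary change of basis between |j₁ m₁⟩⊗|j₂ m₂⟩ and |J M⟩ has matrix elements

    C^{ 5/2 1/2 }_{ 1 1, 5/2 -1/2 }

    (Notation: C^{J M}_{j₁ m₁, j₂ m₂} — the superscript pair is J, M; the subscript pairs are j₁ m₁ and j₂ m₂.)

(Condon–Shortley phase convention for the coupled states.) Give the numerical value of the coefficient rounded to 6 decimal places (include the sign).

triangle: 1!×1!×4!/7! = 24/5040
(j±m)!: 2!×0!×2!×3!×3!×2! = 288
prefactor² = (2J+1)×Δ×N² = 288/35
  k=0: +1/(0!×1!×0!×2!×1!×2!) = 1/4
Σ = 1/4  ⇒  CG² = 288/35×(1/4)² = 18/35
CG = +√(18/35) = +0.717137

+√(18/35) = +0.717137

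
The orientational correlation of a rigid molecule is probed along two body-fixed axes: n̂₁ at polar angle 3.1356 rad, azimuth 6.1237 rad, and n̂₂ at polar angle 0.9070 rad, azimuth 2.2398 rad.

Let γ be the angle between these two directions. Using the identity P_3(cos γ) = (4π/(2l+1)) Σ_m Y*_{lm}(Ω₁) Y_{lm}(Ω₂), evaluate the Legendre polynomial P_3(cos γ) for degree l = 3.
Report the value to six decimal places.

Expand P_3 via completeness: Σ_{m} conj(Y_{3,m}) at Ω₁ times Y_{3,m} at Ω₂ —
  [-3]  conj(Y_{3,-3})(Ω₁) = (0.000000, -0.000000) ; Y_{3,-3}(Ω₂) = (0.184792, -0.086143) ; Δ = (0.000000, -0.000000)
  [-2]  conj(Y_{3,-2})(Ω₁) = (-0.000035, 0.000012) ; Y_{3,-2}(Ω₂) = (-0.090118, 0.380106) ; Δ = (-0.000001, -0.000014)
  [-1]  conj(Y_{3,-1})(Ω₁) = (0.007648, -0.001230) ; Y_{3,-1}(Ω₂) = (-0.141768, -0.179309) ; Δ = (-0.001305, -0.001197)
  [+0]  conj(Y_{3,0})(Ω₁) = (-0.746272, -0.000000) ; Y_{3,0}(Ω₂) = (-0.253378, 0.000000) ; Δ = (0.189089, 0.000000)
  [+1]  conj(Y_{3,1})(Ω₁) = (-0.007648, -0.001230) ; Y_{3,1}(Ω₂) = (0.141768, -0.179309) ; Δ = (-0.001305, 0.001197)
  [+2]  conj(Y_{3,2})(Ω₁) = (-0.000035, -0.000012) ; Y_{3,2}(Ω₂) = (-0.090118, -0.380106) ; Δ = (-0.000001, 0.000014)
  [+3]  conj(Y_{3,3})(Ω₁) = (-0.000000, -0.000000) ; Y_{3,3}(Ω₂) = (-0.184792, -0.086143) ; Δ = (0.000000, 0.000000)
Σ over m = (0.186476, 0.000000); ×(4π/7) → (0.334762, 0.000000). Real part: 0.334762

0.334762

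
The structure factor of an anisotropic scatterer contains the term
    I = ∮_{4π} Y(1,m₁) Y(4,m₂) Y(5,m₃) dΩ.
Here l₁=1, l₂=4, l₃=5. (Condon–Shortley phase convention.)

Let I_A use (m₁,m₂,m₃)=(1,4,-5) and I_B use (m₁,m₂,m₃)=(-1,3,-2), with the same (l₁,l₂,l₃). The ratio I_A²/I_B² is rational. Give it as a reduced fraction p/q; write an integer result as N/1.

15/1

Shared (l₁,l₂,l₃)=(1,4,5): N and (l;000)² cancel in I_A²/I_B².
A: Δ = 0!·2!·8!/11! = 1/495; Racah Σ t=0..0: t=0:+1/80640 = 1/80640; ⇒ 3j(1 4 5; 1 4 -5)² = 1/11, sgn +1
B: Δ = 0!·2!·8!/11! = 1/495; Racah Σ t=0..0: t=0:+1/10080 = 1/10080; ⇒ 3j(1 4 5; -1 3 -2)² = 1/165, sgn -1
I_A²/I_B² = (1/11)/(1/165) = 15/1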